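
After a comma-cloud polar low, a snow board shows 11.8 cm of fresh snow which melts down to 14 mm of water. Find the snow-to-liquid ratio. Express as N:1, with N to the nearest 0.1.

Ratio = snow depth / SWE = 118 mm / 14 mm = 8.4, i.e. 8.4:1.

ratio ≈ 8.4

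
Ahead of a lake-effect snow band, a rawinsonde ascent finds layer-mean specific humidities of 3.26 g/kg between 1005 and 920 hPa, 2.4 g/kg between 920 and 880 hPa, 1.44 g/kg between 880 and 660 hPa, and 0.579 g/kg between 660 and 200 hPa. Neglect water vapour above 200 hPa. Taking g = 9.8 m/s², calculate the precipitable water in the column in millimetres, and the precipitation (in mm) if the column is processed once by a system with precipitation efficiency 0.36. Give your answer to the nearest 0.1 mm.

PW ≈ 9.8 mm; precipitation ≈ 3.5 mm

Precipitable water is the column-integrated vapour mass per unit area: PW = (1/g) Σ q̄ Δp, with q in kg/kg and Δp in Pa (1 kg/m² of water = 1 mm).
Layer 1005–920 hPa: Δp = 85 hPa = 8500 Pa, q̄ = 0.00326 kg/kg → 0.00326 × 8500 / 9.8 = 2.83 mm
Layer 920–880 hPa: Δp = 40 hPa = 4000 Pa, q̄ = 0.0024 kg/kg → 0.0024 × 4000 / 9.8 = 0.98 mm
Layer 880–660 hPa: Δp = 220 hPa = 22000 Pa, q̄ = 0.00144 kg/kg → 0.00144 × 22000 / 9.8 = 3.23 mm
Layer 660–200 hPa: Δp = 460 hPa = 46000 Pa, q̄ = 0.000579 kg/kg → 0.000579 × 46000 / 9.8 = 2.72 mm
PW = 2.83 + 0.98 + 3.23 + 2.72 = 9.76 ≈ 9.8 mm.
Precipitation = ε × PW = 0.36 × 9.8 = 3.5 mm.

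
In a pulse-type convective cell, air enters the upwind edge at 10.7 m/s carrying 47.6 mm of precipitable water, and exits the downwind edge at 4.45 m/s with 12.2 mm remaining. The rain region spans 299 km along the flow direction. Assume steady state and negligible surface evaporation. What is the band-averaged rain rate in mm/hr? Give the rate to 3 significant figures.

Column moisture flux per unit crosswind length is F = V × PW.
Inflow: F_in = 10.7 × 47.6 = 509.32 mm·m/s
Outflow: F_out = 4.45 × 12.2 = 54.29 mm·m/s
Steady-state rate R = (F_in − F_out)/L = (509.32 − 54.29) / 299000 m = 1.522e-03 mm/s.
R = 1.522e-03 × 3600 = 5.48 mm/hr.

R ≈ 5.48 mm/hr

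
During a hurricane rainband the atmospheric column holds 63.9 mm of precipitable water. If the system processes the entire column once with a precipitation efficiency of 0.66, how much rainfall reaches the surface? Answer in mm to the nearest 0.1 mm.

Rainfall = ε × PW = 0.66 × 63.9 = 42.2 mm.

rainfall ≈ 42.2 mm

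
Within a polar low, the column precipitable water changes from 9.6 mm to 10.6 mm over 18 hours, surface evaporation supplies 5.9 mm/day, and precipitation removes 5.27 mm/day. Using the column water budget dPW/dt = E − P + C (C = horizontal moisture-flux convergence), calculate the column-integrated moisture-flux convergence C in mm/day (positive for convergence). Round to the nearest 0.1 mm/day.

dPW/dt = (10.6 − 9.6) mm / (18/24 day) = +1.333 mm/day.
C = dPW/dt − E + P = (+1.333) − 5.9 + 5.27 = 0.7 mm/day.

C ≈ 0.7 mm/day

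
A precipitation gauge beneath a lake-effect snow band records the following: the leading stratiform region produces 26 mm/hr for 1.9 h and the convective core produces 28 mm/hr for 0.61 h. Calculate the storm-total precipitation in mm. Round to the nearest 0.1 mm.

total ≈ 66.5 mm

Total = Σ Rᵢ Δtᵢ = 26 × 1.9 + 28 × 0.61
      = 49.4 + 17.08 = 66.5 mm.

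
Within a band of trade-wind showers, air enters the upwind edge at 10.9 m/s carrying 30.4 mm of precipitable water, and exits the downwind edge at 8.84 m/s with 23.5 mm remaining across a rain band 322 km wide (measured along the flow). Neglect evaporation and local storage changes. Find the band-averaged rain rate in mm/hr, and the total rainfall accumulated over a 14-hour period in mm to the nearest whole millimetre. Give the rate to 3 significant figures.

R ≈ 1.38 mm/hr; total ≈ 19 mm

Column moisture flux per unit crosswind length is F = V × PW.
Inflow: F_in = 10.9 × 30.4 = 331.36 mm·m/s
Outflow: F_out = 8.84 × 23.5 = 207.74 mm·m/s
Steady-state rate R = (F_in − F_out)/L = (331.36 − 207.74) / 322000 m = 3.839e-04 mm/s.
R = 3.839e-04 × 3600 = 1.38 mm/hr.
Over 14 h: total = 1.38 × 14 = 19.32 ≈ 19 mm.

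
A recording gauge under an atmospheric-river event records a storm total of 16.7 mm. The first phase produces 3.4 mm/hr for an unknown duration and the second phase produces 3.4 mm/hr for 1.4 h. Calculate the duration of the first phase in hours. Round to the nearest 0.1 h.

duration ≈ 3.5 h

Known phases: 3.4 × 1.4 = 4.76 mm.
Remaining depth = 16.7 − 4.76 = 11.94 mm.
Duration = 11.94 / 3.4 = 3.5 h.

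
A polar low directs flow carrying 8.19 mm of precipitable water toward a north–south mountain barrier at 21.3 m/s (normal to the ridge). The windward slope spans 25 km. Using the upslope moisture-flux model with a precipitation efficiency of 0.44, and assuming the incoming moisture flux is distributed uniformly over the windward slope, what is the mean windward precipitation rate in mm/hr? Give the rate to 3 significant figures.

Incoming column moisture flux per unit ridge length: F = V × PW = 21.3 × 8.19 = 174.447 mm·m/s.
Spread over the 25 km slope with efficiency ε = 0.44: R = ε·F/W = 0.44 × 174.447 / 25000 m = 3.070e-03 mm/s.
R = 3.070e-03 × 3600 = 11.1 mm/hr.

R ≈ 11.1 mm/hr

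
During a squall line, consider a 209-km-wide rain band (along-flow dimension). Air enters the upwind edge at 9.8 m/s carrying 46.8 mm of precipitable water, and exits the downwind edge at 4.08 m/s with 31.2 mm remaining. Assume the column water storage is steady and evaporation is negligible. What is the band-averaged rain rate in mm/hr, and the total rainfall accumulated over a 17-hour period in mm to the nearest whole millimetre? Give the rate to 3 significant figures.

R ≈ 5.71 mm/hr; total ≈ 97 mm

Column moisture flux per unit crosswind length is F = V × PW.
Inflow: F_in = 9.8 × 46.8 = 458.64 mm·m/s
Outflow: F_out = 4.08 × 31.2 = 127.296 mm·m/s
Steady-state rate R = (F_in − F_out)/L = (458.64 − 127.296) / 209000 m = 1.585e-03 mm/s.
R = 1.585e-03 × 3600 = 5.71 mm/hr.
Over 17 h: total = 5.71 × 17 = 97.07 ≈ 97 mm.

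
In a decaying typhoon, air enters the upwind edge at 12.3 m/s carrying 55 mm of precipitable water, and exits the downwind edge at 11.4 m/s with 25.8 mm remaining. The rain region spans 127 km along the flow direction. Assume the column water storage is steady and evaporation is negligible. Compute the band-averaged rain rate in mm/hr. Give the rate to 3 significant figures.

Column moisture flux per unit crosswind length is F = V × PW.
Inflow: F_in = 12.3 × 55 = 676.5 mm·m/s
Outflow: F_out = 11.4 × 25.8 = 294.12 mm·m/s
Steady-state rate R = (F_in − F_out)/L = (676.5 − 294.12) / 127000 m = 3.011e-03 mm/s.
R = 3.011e-03 × 3600 = 10.8 mm/hr.

R ≈ 10.8 mm/hr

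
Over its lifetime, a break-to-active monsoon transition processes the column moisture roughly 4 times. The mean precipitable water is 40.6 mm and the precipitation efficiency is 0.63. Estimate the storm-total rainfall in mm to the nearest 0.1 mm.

rainfall ≈ 102.3 mm

Each cycle deposits ε × PW = 0.63 × 40.6 = 25.578 mm.
Over 4 cycles: 4 × 25.578 = 102.3 mm.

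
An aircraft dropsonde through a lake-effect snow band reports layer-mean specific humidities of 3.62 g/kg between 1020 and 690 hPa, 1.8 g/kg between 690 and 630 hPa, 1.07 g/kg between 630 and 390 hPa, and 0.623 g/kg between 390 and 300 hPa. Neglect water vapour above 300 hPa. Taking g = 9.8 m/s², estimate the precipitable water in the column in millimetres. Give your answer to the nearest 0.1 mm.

PW ≈ 16.5 mm

Precipitable water is the column-integrated vapour mass per unit area: PW = (1/g) Σ q̄ Δp, with q in kg/kg and Δp in Pa (1 kg/m² of water = 1 mm).
Layer 1020–690 hPa: Δp = 330 hPa = 33000 Pa, q̄ = 0.00362 kg/kg → 0.00362 × 33000 / 9.8 = 12.19 mm
Layer 690–630 hPa: Δp = 60 hPa = 6000 Pa, q̄ = 0.0018 kg/kg → 0.0018 × 6000 / 9.8 = 1.10 mm
Layer 630–390 hPa: Δp = 240 hPa = 24000 Pa, q̄ = 0.00107 kg/kg → 0.00107 × 24000 / 9.8 = 2.62 mm
Layer 390–300 hPa: Δp = 90 hPa = 9000 Pa, q̄ = 0.000623 kg/kg → 0.000623 × 9000 / 9.8 = 0.57 mm
PW = 12.19 + 1.10 + 2.62 + 0.57 = 16.48 ≈ 16.5 mm.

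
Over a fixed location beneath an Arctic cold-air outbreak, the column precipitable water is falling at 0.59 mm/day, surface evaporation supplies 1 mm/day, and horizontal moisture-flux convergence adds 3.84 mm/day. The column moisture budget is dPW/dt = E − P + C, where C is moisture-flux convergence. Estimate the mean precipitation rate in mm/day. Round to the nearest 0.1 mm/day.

P ≈ 5.4 mm/day

dPW/dt = -0.59 mm/day.
P = E + C − dPW/dt = 1 + (3.84) − (-0.59) = 5.4 mm/day.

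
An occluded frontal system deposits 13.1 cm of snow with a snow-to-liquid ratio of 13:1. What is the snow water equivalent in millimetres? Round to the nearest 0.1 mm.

SWE ≈ 10.1 mm

SWE = snow depth / ratio = 13.1 cm / 13 = 1.008 cm = 10.1 mm.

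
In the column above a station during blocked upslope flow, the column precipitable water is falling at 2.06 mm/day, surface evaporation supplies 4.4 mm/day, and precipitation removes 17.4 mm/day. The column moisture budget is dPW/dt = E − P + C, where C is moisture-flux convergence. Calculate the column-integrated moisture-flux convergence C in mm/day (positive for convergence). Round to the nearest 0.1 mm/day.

dPW/dt = -2.06 mm/day.
C = dPW/dt − E + P = (-2.06) − 4.4 + 17.4 = 10.9 mm/day.

C ≈ 10.9 mm/day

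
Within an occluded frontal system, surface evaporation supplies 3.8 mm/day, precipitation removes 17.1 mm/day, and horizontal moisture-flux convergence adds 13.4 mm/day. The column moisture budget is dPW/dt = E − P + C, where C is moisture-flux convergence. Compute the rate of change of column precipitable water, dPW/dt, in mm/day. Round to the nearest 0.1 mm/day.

dPW/dt ≈ 0.1 mm/day

dPW/dt = E − P + C = 3.8 − 17.1 + (13.4) = 0.1 mm/day.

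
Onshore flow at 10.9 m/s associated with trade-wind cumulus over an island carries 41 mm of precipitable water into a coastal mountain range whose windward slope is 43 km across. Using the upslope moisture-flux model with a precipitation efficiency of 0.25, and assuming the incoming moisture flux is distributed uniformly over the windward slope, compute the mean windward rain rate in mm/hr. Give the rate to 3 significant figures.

R ≈ 9.35 mm/hr

Incoming column moisture flux per unit ridge length: F = V × PW = 10.9 × 41 = 446.9 mm·m/s.
Spread over the 43 km slope with efficiency ε = 0.25: R = ε·F/W = 0.25 × 446.9 / 43000 m = 2.598e-03 mm/s.
R = 2.598e-03 × 3600 = 9.35 mm/hr.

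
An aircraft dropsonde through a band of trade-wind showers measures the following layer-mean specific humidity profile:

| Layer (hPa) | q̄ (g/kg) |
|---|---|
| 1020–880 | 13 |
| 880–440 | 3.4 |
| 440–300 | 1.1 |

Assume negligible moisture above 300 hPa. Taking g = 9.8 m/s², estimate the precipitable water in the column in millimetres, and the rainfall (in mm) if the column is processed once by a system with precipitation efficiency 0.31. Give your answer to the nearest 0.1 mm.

Precipitable water is the column-integrated vapour mass per unit area: PW = (1/g) Σ q̄ Δp, with q in kg/kg and Δp in Pa (1 kg/m² of water = 1 mm).
Layer 1020–880 hPa: Δp = 140 hPa = 14000 Pa, q̄ = 0.013 kg/kg → 0.013 × 14000 / 9.8 = 18.57 mm
Layer 880–440 hPa: Δp = 440 hPa = 44000 Pa, q̄ = 0.0034 kg/kg → 0.0034 × 44000 / 9.8 = 15.27 mm
Layer 440–300 hPa: Δp = 140 hPa = 14000 Pa, q̄ = 0.0011 kg/kg → 0.0011 × 14000 / 9.8 = 1.57 mm
PW = 18.57 + 15.27 + 1.57 = 35.41 ≈ 35.4 mm.
Rainfall = ε × PW = 0.31 × 35.4 = 11.0 mm.

PW ≈ 35.4 mm; rainfall ≈ 11.0 mm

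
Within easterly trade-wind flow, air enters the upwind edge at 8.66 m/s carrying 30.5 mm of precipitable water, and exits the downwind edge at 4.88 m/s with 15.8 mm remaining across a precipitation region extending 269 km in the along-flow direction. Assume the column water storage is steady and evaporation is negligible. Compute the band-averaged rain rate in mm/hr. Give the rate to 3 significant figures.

Column moisture flux per unit crosswind length is F = V × PW.
Inflow: F_in = 8.66 × 30.5 = 264.13 mm·m/s
Outflow: F_out = 4.88 × 15.8 = 77.104 mm·m/s
Steady-state rate R = (F_in − F_out)/L = (264.13 − 77.104) / 269000 m = 6.953e-04 mm/s.
R = 6.953e-04 × 3600 = 2.50 mm/hr.

R ≈ 2.50 mm/hr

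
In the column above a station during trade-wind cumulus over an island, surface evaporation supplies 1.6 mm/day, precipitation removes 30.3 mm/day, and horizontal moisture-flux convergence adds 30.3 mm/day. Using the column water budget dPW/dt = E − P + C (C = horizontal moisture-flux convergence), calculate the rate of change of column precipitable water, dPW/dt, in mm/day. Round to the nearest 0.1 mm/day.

dPW/dt ≈ 1.6 mm/day

dPW/dt = E − P + C = 1.6 − 30.3 + (30.3) = 1.6 mm/day.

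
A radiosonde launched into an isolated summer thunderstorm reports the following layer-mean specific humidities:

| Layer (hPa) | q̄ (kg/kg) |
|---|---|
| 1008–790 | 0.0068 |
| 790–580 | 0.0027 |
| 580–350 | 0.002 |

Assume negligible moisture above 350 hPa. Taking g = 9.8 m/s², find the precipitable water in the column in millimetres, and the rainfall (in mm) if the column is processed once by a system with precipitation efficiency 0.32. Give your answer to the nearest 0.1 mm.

PW ≈ 25.6 mm; rainfall ≈ 8.2 mm

Precipitable water is the column-integrated vapour mass per unit area: PW = (1/g) Σ q̄ Δp, with q in kg/kg and Δp in Pa (1 kg/m² of water = 1 mm).
Layer 1008–790 hPa: Δp = 218 hPa = 21800 Pa, q̄ = 0.0068 kg/kg → 0.0068 × 21800 / 9.8 = 15.13 mm
Layer 790–580 hPa: Δp = 210 hPa = 21000 Pa, q̄ = 0.0027 kg/kg → 0.0027 × 21000 / 9.8 = 5.79 mm
Layer 580–350 hPa: Δp = 230 hPa = 23000 Pa, q̄ = 0.002 kg/kg → 0.002 × 23000 / 9.8 = 4.69 mm
PW = 15.13 + 5.79 + 4.69 = 25.61 ≈ 25.6 mm.
Rainfall = ε × PW = 0.32 × 25.6 = 8.2 mm.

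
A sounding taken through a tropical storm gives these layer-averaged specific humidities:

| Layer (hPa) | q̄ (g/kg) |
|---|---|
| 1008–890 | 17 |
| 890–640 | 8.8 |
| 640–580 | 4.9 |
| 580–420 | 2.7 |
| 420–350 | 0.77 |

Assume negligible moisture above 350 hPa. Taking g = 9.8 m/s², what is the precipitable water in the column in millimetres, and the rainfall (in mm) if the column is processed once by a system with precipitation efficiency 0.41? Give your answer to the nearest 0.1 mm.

Precipitable water is the column-integrated vapour mass per unit area: PW = (1/g) Σ q̄ Δp, with q in kg/kg and Δp in Pa (1 kg/m² of water = 1 mm).
Layer 1008–890 hPa: Δp = 118 hPa = 11800 Pa, q̄ = 0.017 kg/kg → 0.017 × 11800 / 9.8 = 20.47 mm
Layer 890–640 hPa: Δp = 250 hPa = 25000 Pa, q̄ = 0.0088 kg/kg → 0.0088 × 25000 / 9.8 = 22.45 mm
Layer 640–580 hPa: Δp = 60 hPa = 6000 Pa, q̄ = 0.0049 kg/kg → 0.0049 × 6000 / 9.8 = 3.00 mm
Layer 580–420 hPa: Δp = 160 hPa = 16000 Pa, q̄ = 0.0027 kg/kg → 0.0027 × 16000 / 9.8 = 4.41 mm
Layer 420–350 hPa: Δp = 70 hPa = 7000 Pa, q̄ = 0.00077 kg/kg → 0.00077 × 7000 / 9.8 = 0.55 mm
PW = 20.47 + 22.45 + 3.00 + 4.41 + 0.55 = 50.88 ≈ 50.9 mm.
Rainfall = ε × PW = 0.41 × 50.9 = 20.9 mm.

PW ≈ 50.9 mm; rainfall ≈ 20.9 mm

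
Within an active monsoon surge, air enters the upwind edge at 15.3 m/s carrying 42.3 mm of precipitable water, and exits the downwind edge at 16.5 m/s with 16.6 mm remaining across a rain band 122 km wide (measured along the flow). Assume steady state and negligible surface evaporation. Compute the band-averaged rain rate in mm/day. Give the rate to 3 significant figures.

Column moisture flux per unit crosswind length is F = V × PW.
Inflow: F_in = 15.3 × 42.3 = 647.19 mm·m/s
Outflow: F_out = 16.5 × 16.6 = 273.9 mm·m/s
Steady-state rate R = (F_in − F_out)/L = (647.19 − 273.9) / 122000 m = 3.060e-03 mm/s.
R = 3.060e-03 × 3600 × 24 = 264 mm/day.

R ≈ 264 mm/day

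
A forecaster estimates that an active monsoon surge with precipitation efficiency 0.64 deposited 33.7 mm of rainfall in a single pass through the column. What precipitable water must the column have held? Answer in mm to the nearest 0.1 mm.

PW = rainfall / ε = 33.7 / 0.64 = 52.7 mm.

PW ≈ 52.7 mm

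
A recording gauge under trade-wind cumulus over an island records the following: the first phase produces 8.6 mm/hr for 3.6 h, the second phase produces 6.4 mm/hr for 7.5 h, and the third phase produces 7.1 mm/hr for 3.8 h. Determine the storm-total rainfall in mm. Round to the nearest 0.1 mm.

Total = Σ Rᵢ Δtᵢ = 8.6 × 3.6 + 6.4 × 7.5 + 7.1 × 3.8
      = 30.96 + 48 + 26.98 = 105.9 mm.

total ≈ 105.9 mm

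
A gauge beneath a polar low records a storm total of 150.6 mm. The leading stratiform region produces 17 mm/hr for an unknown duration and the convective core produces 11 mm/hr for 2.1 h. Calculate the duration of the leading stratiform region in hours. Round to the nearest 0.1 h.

Known phases: 11 × 2.1 = 23.1 mm.
Remaining depth = 150.6 − 23.1 = 127.5 mm.
Duration = 127.5 / 17 = 7.5 h.

duration ≈ 7.5 h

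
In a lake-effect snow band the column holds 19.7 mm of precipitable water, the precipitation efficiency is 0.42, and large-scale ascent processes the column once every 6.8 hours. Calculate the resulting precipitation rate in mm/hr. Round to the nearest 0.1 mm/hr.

Each overturning extracts ε × PW = 0.42 × 19.7 = 8.274 mm.
Rate = ε·PW / τ = 8.274 / 6.8 h = 1.2 mm/hr.

R ≈ 1.2 mm/hr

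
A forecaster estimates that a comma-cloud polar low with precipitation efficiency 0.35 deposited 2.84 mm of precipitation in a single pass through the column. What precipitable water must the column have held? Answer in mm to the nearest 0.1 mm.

PW ≈ 8.1 mm

PW = precipitation / ε = 2.84 / 0.35 = 8.1 mm.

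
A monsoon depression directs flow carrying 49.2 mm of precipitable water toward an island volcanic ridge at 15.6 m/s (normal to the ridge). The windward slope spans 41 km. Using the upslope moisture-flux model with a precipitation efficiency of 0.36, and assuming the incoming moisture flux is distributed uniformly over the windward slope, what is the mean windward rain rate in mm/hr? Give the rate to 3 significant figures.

Incoming column moisture flux per unit ridge length: F = V × PW = 15.6 × 49.2 = 767.52 mm·m/s.
Spread over the 41 km slope with efficiency ε = 0.36: R = ε·F/W = 0.36 × 767.52 / 41000 m = 6.739e-03 mm/s.
R = 6.739e-03 × 3600 = 24.3 mm/hr.

R ≈ 24.3 mm/hr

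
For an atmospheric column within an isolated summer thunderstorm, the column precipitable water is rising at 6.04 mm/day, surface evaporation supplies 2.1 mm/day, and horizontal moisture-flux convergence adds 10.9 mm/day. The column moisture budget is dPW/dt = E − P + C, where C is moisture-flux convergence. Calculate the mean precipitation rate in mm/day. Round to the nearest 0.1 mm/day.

P ≈ 7.0 mm/day

dPW/dt = +6.04 mm/day.
P = E + C − dPW/dt = 2.1 + (10.9) − (+6.04) = 7.0 mm/day.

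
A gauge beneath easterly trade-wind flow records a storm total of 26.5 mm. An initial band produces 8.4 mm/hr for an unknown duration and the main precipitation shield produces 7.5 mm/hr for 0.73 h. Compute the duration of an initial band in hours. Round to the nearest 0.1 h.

Known phases: 7.5 × 0.73 = 5.475 mm.
Remaining depth = 26.5 − 5.475 = 21.025 mm.
Duration = 21.025 / 8.4 = 2.5 h.

duration ≈ 2.5 h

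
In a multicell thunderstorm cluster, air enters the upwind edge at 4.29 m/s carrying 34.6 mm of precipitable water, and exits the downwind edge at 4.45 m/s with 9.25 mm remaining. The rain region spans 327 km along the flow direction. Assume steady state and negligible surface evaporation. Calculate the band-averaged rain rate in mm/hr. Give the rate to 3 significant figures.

R ≈ 1.18 mm/hr

Column moisture flux per unit crosswind length is F = V × PW.
Inflow: F_in = 4.29 × 34.6 = 148.434 mm·m/s
Outflow: F_out = 4.45 × 9.25 = 41.1625 mm·m/s
Steady-state rate R = (F_in − F_out)/L = (148.434 − 41.1625) / 327000 m = 3.280e-04 mm/s.
R = 3.280e-04 × 3600 = 1.18 mm/hr.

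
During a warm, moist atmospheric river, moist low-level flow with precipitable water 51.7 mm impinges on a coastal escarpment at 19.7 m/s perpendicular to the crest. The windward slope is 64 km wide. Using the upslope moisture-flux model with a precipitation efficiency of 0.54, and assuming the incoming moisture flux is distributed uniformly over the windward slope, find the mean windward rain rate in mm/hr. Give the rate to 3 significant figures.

Incoming column moisture flux per unit ridge length: F = V × PW = 19.7 × 51.7 = 1018.49 mm·m/s.
Spread over the 64 km slope with efficiency ε = 0.54: R = ε·F/W = 0.54 × 1018.49 / 64000 m = 8.594e-03 mm/s.
R = 8.594e-03 × 3600 = 30.9 mm/hr.

R ≈ 30.9 mm/hr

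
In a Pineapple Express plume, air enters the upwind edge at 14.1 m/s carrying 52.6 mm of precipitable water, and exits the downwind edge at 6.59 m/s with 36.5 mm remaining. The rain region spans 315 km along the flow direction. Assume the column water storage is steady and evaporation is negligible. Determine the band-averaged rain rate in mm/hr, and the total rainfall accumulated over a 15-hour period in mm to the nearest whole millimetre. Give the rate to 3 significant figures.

Column moisture flux per unit crosswind length is F = V × PW.
Inflow: F_in = 14.1 × 52.6 = 741.66 mm·m/s
Outflow: F_out = 6.59 × 36.5 = 240.535 mm·m/s
Steady-state rate R = (F_in − F_out)/L = (741.66 − 240.535) / 315000 m = 1.591e-03 mm/s.
R = 1.591e-03 × 3600 = 5.73 mm/hr.
Over 15 h: total = 5.73 × 15 = 85.95 ≈ 86 mm.

R ≈ 5.73 mm/hr; total ≈ 86 mm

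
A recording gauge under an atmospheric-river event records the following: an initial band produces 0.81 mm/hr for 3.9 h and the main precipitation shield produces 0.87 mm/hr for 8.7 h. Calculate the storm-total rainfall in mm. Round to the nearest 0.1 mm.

total ≈ 10.7 mm

Total = Σ Rᵢ Δtᵢ = 0.81 × 3.9 + 0.87 × 8.7
      = 3.159 + 7.569 = 10.7 mm.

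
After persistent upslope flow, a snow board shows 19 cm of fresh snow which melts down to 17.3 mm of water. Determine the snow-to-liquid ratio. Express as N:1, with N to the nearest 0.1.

Ratio = snow depth / SWE = 190 mm / 17.3 mm = 11.0, i.e. 11.0:1.

ratio ≈ 11.0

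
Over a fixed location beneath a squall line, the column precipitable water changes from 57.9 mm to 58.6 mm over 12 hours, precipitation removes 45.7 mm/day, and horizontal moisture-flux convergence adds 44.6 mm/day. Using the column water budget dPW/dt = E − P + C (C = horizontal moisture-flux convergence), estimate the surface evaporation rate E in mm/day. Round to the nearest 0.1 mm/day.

dPW/dt = (58.6 − 57.9) mm / (12/24 day) = +1.400 mm/day.
E = dPW/dt + P − C = (+1.400) + 45.7 − (44.6) = 2.5 mm/day.

E ≈ 2.5 mm/day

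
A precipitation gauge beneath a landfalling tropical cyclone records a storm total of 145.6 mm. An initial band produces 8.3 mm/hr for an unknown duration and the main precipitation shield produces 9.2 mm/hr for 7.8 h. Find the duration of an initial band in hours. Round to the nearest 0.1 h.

duration ≈ 8.9 h

Known phases: 9.2 × 7.8 = 71.76 mm.
Remaining depth = 145.6 − 71.76 = 73.84 mm.
Duration = 73.84 / 8.3 = 8.9 h.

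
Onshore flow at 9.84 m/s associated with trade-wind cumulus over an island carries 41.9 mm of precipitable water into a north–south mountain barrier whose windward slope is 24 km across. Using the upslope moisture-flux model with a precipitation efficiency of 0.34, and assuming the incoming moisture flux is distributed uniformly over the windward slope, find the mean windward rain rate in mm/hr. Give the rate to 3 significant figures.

Incoming column moisture flux per unit ridge length: F = V × PW = 9.84 × 41.9 = 412.296 mm·m/s.
Spread over the 24 km slope with efficiency ε = 0.34: R = ε·F/W = 0.34 × 412.296 / 24000 m = 5.841e-03 mm/s.
R = 5.841e-03 × 3600 = 21.0 mm/hr.

R ≈ 21.0 mm/hr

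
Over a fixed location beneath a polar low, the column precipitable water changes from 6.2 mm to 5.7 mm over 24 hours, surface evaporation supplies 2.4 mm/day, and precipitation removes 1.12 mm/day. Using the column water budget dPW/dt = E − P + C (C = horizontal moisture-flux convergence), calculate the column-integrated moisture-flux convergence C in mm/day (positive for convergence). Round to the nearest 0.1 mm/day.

C ≈ -1.8 mm/day

dPW/dt = (5.7 − 6.2) mm / (24/24 day) = -0.500 mm/day.
C = dPW/dt − E + P = (-0.500) − 2.4 + 1.12 = -1.8 mm/day.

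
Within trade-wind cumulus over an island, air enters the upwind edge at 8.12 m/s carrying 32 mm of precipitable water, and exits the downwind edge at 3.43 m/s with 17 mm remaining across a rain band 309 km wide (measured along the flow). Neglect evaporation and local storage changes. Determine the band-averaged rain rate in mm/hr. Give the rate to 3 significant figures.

Column moisture flux per unit crosswind length is F = V × PW.
Inflow: F_in = 8.12 × 32 = 259.84 mm·m/s
Outflow: F_out = 3.43 × 17 = 58.31 mm·m/s
Steady-state rate R = (F_in − F_out)/L = (259.84 − 58.31) / 309000 m = 6.522e-04 mm/s.
R = 6.522e-04 × 3600 = 2.35 mm/hr.

R ≈ 2.35 mm/hr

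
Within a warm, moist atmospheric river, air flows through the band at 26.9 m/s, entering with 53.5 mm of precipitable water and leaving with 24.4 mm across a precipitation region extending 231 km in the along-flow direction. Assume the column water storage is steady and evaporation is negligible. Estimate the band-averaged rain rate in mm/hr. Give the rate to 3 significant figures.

R ≈ 12.2 mm/hr

Column moisture flux per unit crosswind length is F = V × PW.
Inflow: F_in = 26.9 × 53.5 = 1439.15 mm·m/s
Outflow: F_out = 26.9 × 24.4 = 656.36 mm·m/s
Steady-state rate R = (F_in − F_out)/L = (1439.15 − 656.36) / 231000 m = 3.389e-03 mm/s.
R = 3.389e-03 × 3600 = 12.2 mm/hr.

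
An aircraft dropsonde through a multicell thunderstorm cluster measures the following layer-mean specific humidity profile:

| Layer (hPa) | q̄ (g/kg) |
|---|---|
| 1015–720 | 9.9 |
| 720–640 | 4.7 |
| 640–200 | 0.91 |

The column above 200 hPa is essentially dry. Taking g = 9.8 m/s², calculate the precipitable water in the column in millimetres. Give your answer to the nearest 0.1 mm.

PW ≈ 37.7 mm

Precipitable water is the column-integrated vapour mass per unit area: PW = (1/g) Σ q̄ Δp, with q in kg/kg and Δp in Pa (1 kg/m² of water = 1 mm).
Layer 1015–720 hPa: Δp = 295 hPa = 29500 Pa, q̄ = 0.0099 kg/kg → 0.0099 × 29500 / 9.8 = 29.80 mm
Layer 720–640 hPa: Δp = 80 hPa = 8000 Pa, q̄ = 0.0047 kg/kg → 0.0047 × 8000 / 9.8 = 3.84 mm
Layer 640–200 hPa: Δp = 440 hPa = 44000 Pa, q̄ = 0.00091 kg/kg → 0.00091 × 44000 / 9.8 = 4.09 mm
PW = 29.80 + 3.84 + 4.09 = 37.73 ≈ 37.7 mm.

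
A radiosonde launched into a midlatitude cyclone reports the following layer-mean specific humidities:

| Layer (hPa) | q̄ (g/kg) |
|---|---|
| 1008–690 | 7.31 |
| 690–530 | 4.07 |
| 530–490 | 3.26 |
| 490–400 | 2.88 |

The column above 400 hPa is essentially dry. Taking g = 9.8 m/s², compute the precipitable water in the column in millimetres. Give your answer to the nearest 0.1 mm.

Precipitable water is the column-integrated vapour mass per unit area: PW = (1/g) Σ q̄ Δp, with q in kg/kg and Δp in Pa (1 kg/m² of water = 1 mm).
Layer 1008–690 hPa: Δp = 318 hPa = 31800 Pa, q̄ = 0.00731 kg/kg → 0.00731 × 31800 / 9.8 = 23.72 mm
Layer 690–530 hPa: Δp = 160 hPa = 16000 Pa, q̄ = 0.00407 kg/kg → 0.00407 × 16000 / 9.8 = 6.64 mm
Layer 530–490 hPa: Δp = 40 hPa = 4000 Pa, q̄ = 0.00326 kg/kg → 0.00326 × 4000 / 9.8 = 1.33 mm
Layer 490–400 hPa: Δp = 90 hPa = 9000 Pa, q̄ = 0.00288 kg/kg → 0.00288 × 9000 / 9.8 = 2.64 mm
PW = 23.72 + 6.64 + 1.33 + 2.64 = 34.33 ≈ 34.3 mm.

PW ≈ 34.3 mm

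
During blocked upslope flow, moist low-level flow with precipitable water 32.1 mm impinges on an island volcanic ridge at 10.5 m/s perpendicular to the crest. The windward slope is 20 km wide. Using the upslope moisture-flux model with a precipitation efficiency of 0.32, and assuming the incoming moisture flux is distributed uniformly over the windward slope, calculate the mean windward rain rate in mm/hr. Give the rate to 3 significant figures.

Incoming column moisture flux per unit ridge length: F = V × PW = 10.5 × 32.1 = 337.05 mm·m/s.
Spread over the 20 km slope with efficiency ε = 0.32: R = ε·F/W = 0.32 × 337.05 / 20000 m = 5.393e-03 mm/s.
R = 5.393e-03 × 3600 = 19.4 mm/hr.

R ≈ 19.4 mm/hr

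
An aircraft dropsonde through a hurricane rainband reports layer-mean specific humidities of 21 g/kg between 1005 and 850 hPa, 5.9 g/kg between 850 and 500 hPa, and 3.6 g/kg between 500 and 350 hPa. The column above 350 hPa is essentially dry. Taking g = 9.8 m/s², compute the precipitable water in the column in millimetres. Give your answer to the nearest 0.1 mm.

Precipitable water is the column-integrated vapour mass per unit area: PW = (1/g) Σ q̄ Δp, with q in kg/kg and Δp in Pa (1 kg/m² of water = 1 mm).
Layer 1005–850 hPa: Δp = 155 hPa = 15500 Pa, q̄ = 0.021 kg/kg → 0.021 × 15500 / 9.8 = 33.21 mm
Layer 850–500 hPa: Δp = 350 hPa = 35000 Pa, q̄ = 0.0059 kg/kg → 0.0059 × 35000 / 9.8 = 21.07 mm
Layer 500–350 hPa: Δp = 150 hPa = 15000 Pa, q̄ = 0.0036 kg/kg → 0.0036 × 15000 / 9.8 = 5.51 mm
PW = 33.21 + 21.07 + 5.51 = 59.79 ≈ 59.8 mm.

PW ≈ 59.8 mm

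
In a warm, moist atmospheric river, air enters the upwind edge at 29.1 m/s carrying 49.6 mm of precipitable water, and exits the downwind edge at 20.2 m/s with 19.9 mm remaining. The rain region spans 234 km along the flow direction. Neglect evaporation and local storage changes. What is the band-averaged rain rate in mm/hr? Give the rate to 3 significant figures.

R ≈ 16.0 mm/hr

Column moisture flux per unit crosswind length is F = V × PW.
Inflow: F_in = 29.1 × 49.6 = 1443.36 mm·m/s
Outflow: F_out = 20.2 × 19.9 = 401.98 mm·m/s
Steady-state rate R = (F_in − F_out)/L = (1443.36 − 401.98) / 234000 m = 4.450e-03 mm/s.
R = 4.450e-03 × 3600 = 16.0 mm/hr.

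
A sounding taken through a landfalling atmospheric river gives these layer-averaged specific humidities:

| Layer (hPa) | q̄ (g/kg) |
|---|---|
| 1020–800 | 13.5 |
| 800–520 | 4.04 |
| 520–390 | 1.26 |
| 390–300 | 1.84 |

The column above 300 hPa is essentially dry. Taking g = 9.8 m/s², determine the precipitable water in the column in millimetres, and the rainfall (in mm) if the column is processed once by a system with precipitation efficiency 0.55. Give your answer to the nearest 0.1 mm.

Precipitable water is the column-integrated vapour mass per unit area: PW = (1/g) Σ q̄ Δp, with q in kg/kg and Δp in Pa (1 kg/m² of water = 1 mm).
Layer 1020–800 hPa: Δp = 220 hPa = 22000 Pa, q̄ = 0.0135 kg/kg → 0.0135 × 22000 / 9.8 = 30.31 mm
Layer 800–520 hPa: Δp = 280 hPa = 28000 Pa, q̄ = 0.00404 kg/kg → 0.00404 × 28000 / 9.8 = 11.54 mm
Layer 520–390 hPa: Δp = 130 hPa = 13000 Pa, q̄ = 0.00126 kg/kg → 0.00126 × 13000 / 9.8 = 1.67 mm
Layer 390–300 hPa: Δp = 90 hPa = 9000 Pa, q̄ = 0.00184 kg/kg → 0.00184 × 9000 / 9.8 = 1.69 mm
PW = 30.31 + 11.54 + 1.67 + 1.69 = 45.21 ≈ 45.2 mm.
Rainfall = ε × PW = 0.55 × 45.2 = 24.9 mm.

PW ≈ 45.2 mm; rainfall ≈ 24.9 mm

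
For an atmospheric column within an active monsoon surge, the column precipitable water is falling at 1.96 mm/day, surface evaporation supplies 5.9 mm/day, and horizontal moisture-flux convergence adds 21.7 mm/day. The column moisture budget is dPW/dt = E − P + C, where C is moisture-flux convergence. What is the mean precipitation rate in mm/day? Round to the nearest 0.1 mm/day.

P ≈ 29.6 mm/day

dPW/dt = -1.96 mm/day.
P = E + C − dPW/dt = 5.9 + (21.7) − (-1.96) = 29.6 mm/day.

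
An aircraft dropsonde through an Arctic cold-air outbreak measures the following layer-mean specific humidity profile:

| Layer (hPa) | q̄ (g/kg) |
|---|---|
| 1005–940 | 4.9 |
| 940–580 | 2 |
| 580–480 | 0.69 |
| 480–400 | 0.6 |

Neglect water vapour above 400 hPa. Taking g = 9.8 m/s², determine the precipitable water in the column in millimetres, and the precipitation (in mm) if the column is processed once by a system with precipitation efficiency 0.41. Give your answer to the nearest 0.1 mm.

PW ≈ 11.8 mm; precipitation ≈ 4.8 mm

Precipitable water is the column-integrated vapour mass per unit area: PW = (1/g) Σ q̄ Δp, with q in kg/kg and Δp in Pa (1 kg/m² of water = 1 mm).
Layer 1005–940 hPa: Δp = 65 hPa = 6500 Pa, q̄ = 0.0049 kg/kg → 0.0049 × 6500 / 9.8 = 3.25 mm
Layer 940–580 hPa: Δp = 360 hPa = 36000 Pa, q̄ = 0.002 kg/kg → 0.002 × 36000 / 9.8 = 7.35 mm
Layer 580–480 hPa: Δp = 100 hPa = 10000 Pa, q̄ = 0.00069 kg/kg → 0.00069 × 10000 / 9.8 = 0.70 mm
Layer 480–400 hPa: Δp = 80 hPa = 8000 Pa, q̄ = 0.0006 kg/kg → 0.0006 × 8000 / 9.8 = 0.49 mm
PW = 3.25 + 7.35 + 0.70 + 0.49 = 11.79 ≈ 11.8 mm.
Precipitation = ε × PW = 0.41 × 11.8 = 4.8 mm.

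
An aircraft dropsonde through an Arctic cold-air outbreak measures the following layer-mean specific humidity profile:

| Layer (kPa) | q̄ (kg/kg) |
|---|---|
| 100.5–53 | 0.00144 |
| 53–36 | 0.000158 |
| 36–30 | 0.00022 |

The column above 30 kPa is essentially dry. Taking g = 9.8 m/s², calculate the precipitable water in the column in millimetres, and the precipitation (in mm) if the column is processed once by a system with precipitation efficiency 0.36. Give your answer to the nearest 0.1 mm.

Precipitable water is the column-integrated vapour mass per unit area: PW = (1/g) Σ q̄ Δp, with q in kg/kg and Δp in Pa (1 kg/m² of water = 1 mm).
Layer 100.5–53 kPa: Δp = 475 hPa = 47500 Pa, q̄ = 0.00144 kg/kg → 0.00144 × 47500 / 9.8 = 6.98 mm
Layer 53–36 kPa: Δp = 170 hPa = 17000 Pa, q̄ = 0.000158 kg/kg → 0.000158 × 17000 / 9.8 = 0.27 mm
Layer 36–30 kPa: Δp = 60 hPa = 6000 Pa, q̄ = 0.00022 kg/kg → 0.00022 × 6000 / 9.8 = 0.13 mm
PW = 6.98 + 0.27 + 0.13 = 7.38 ≈ 7.4 mm.
Precipitation = ε × PW = 0.36 × 7.4 = 2.7 mm.

PW ≈ 7.4 mm; precipitation ≈ 2.7 mm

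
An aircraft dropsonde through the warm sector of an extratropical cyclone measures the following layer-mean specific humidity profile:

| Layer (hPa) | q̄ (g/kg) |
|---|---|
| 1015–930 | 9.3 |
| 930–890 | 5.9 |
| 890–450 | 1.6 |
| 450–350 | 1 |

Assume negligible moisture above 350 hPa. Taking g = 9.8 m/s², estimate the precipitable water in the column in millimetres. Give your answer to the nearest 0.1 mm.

Precipitable water is the column-integrated vapour mass per unit area: PW = (1/g) Σ q̄ Δp, with q in kg/kg and Δp in Pa (1 kg/m² of water = 1 mm).
Layer 1015–930 hPa: Δp = 85 hPa = 8500 Pa, q̄ = 0.0093 kg/kg → 0.0093 × 8500 / 9.8 = 8.07 mm
Layer 930–890 hPa: Δp = 40 hPa = 4000 Pa, q̄ = 0.0059 kg/kg → 0.0059 × 4000 / 9.8 = 2.41 mm
Layer 890–450 hPa: Δp = 440 hPa = 44000 Pa, q̄ = 0.0016 kg/kg → 0.0016 × 44000 / 9.8 = 7.18 mm
Layer 450–350 hPa: Δp = 100 hPa = 10000 Pa, q̄ = 0.001 kg/kg → 0.001 × 10000 / 9.8 = 1.02 mm
PW = 8.07 + 2.41 + 7.18 + 1.02 = 18.68 ≈ 18.7 mm.

PW ≈ 18.7 mm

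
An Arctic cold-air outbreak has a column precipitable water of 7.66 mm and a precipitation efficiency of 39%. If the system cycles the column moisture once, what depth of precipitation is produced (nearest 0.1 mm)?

precipitation ≈ 3.0 mm

Precipitation = ε × PW = 0.39 × 7.66 = 3.0 mm.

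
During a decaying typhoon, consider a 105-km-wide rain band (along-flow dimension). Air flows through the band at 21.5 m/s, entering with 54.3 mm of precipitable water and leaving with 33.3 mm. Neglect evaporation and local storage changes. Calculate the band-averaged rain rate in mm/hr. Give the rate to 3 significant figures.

R ≈ 15.5 mm/hr

Column moisture flux per unit crosswind length is F = V × PW.
Inflow: F_in = 21.5 × 54.3 = 1167.45 mm·m/s
Outflow: F_out = 21.5 × 33.3 = 715.95 mm·m/s
Steady-state rate R = (F_in − F_out)/L = (1167.45 − 715.95) / 105000 m = 4.300e-03 mm/s.
R = 4.300e-03 × 3600 = 15.5 mm/hr.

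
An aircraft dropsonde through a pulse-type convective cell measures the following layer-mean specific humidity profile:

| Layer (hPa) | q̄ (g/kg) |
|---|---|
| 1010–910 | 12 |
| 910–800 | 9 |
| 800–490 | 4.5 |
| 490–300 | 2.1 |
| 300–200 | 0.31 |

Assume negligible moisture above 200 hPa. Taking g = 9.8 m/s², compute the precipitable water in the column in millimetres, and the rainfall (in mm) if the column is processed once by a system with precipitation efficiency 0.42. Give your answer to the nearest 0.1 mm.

PW ≈ 41.0 mm; rainfall ≈ 17.2 mm

Precipitable water is the column-integrated vapour mass per unit area: PW = (1/g) Σ q̄ Δp, with q in kg/kg and Δp in Pa (1 kg/m² of water = 1 mm).
Layer 1010–910 hPa: Δp = 100 hPa = 10000 Pa, q̄ = 0.012 kg/kg → 0.012 × 10000 / 9.8 = 12.24 mm
Layer 910–800 hPa: Δp = 110 hPa = 11000 Pa, q̄ = 0.009 kg/kg → 0.009 × 11000 / 9.8 = 10.10 mm
Layer 800–490 hPa: Δp = 310 hPa = 31000 Pa, q̄ = 0.0045 kg/kg → 0.0045 × 31000 / 9.8 = 14.23 mm
Layer 490–300 hPa: Δp = 190 hPa = 19000 Pa, q̄ = 0.0021 kg/kg → 0.0021 × 19000 / 9.8 = 4.07 mm
Layer 300–200 hPa: Δp = 100 hPa = 10000 Pa, q̄ = 0.00031 kg/kg → 0.00031 × 10000 / 9.8 = 0.32 mm
PW = 12.24 + 10.10 + 14.23 + 4.07 + 0.32 = 40.96 ≈ 41.0 mm.
Rainfall = ε × PW = 0.42 × 41.0 = 17.2 mm.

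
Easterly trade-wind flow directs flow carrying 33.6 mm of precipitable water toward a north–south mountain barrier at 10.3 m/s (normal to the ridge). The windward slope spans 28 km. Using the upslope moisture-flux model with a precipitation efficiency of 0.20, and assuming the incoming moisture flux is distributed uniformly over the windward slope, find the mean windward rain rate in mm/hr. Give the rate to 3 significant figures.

Incoming column moisture flux per unit ridge length: F = V × PW = 10.3 × 33.6 = 346.08 mm·m/s.
Spread over the 28 km slope with efficiency ε = 0.20: R = ε·F/W = 0.20 × 346.08 / 28000 m = 2.472e-03 mm/s.
R = 2.472e-03 × 3600 = 8.90 mm/hr.

R ≈ 8.90 mm/hr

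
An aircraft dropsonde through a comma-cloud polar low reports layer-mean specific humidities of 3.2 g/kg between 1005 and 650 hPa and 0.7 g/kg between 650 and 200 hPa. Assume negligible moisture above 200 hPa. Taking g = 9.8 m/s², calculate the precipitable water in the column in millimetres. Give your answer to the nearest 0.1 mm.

PW ≈ 14.8 mm

Precipitable water is the column-integrated vapour mass per unit area: PW = (1/g) Σ q̄ Δp, with q in kg/kg and Δp in Pa (1 kg/m² of water = 1 mm).
Layer 1005–650 hPa: Δp = 355 hPa = 35500 Pa, q̄ = 0.0032 kg/kg → 0.0032 × 35500 / 9.8 = 11.59 mm
Layer 650–200 hPa: Δp = 450 hPa = 45000 Pa, q̄ = 0.0007 kg/kg → 0.0007 × 45000 / 9.8 = 3.21 mm
PW = 11.59 + 3.21 = 14.80 ≈ 14.8 mm.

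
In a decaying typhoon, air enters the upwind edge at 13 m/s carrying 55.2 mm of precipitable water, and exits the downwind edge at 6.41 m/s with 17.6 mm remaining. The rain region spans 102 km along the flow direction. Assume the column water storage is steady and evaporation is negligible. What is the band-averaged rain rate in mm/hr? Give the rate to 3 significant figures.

Column moisture flux per unit crosswind length is F = V × PW.
Inflow: F_in = 13 × 55.2 = 717.6 mm·m/s
Outflow: F_out = 6.41 × 17.6 = 112.816 mm·m/s
Steady-state rate R = (F_in − F_out)/L = (717.6 − 112.816) / 102000 m = 5.929e-03 mm/s.
R = 5.929e-03 × 3600 = 21.3 mm/hr.

R ≈ 21.3 mm/hr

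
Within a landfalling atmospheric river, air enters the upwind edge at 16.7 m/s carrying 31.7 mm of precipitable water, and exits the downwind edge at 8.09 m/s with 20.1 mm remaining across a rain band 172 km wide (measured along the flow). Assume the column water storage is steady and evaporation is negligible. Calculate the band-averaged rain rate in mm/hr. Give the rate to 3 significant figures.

R ≈ 7.68 mm/hr

Column moisture flux per unit crosswind length is F = V × PW.
Inflow: F_in = 16.7 × 31.7 = 529.39 mm·m/s
Outflow: F_out = 8.09 × 20.1 = 162.609 mm·m/s
Steady-state rate R = (F_in − F_out)/L = (529.39 − 162.609) / 172000 m = 2.132e-03 mm/s.
R = 2.132e-03 × 3600 = 7.68 mm/hr.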